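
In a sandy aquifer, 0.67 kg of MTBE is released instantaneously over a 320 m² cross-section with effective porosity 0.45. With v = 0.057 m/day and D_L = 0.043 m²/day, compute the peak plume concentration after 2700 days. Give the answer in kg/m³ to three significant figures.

The peak of an instantaneous 1D plume sits at x = vt; there the Gaussian factor is 1 and C_max = M/(n_e·A·√(4πDt)), where n_e·A is the pore area the mass is dissolved in.
√(4πDt) = √(4π × 0.043 × 2700) = 38.20 m, so C_max = 0.67/(0.45 × 320 × 38.20) = 0.000122 kg/m³.

0.000122 kg/m³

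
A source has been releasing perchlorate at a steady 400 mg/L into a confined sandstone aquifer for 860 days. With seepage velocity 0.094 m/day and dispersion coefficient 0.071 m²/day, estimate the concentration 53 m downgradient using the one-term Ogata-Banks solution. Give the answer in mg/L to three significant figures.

398 mg/L

For a continuous step input, C/C₀ ≈ ½·erfc((x−vt)/(2√(Dt))).
vt = 0.094 × 860 = 80.84 m and 2√(Dt) = 2√(0.071 × 860) = 15.63 m.
Argument (x−vt)/(2√(Dt)) = (53 − 80.84)/15.63 = -1.781; ½·erfc(-1.781) = 0.9941.
C = 400 × 0.9941 = 398 mg/L.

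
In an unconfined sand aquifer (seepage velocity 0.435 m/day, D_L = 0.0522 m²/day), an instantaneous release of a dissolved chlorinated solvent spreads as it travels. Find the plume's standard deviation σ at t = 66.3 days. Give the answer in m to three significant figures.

2.63 m

Dispersive spreading gives a Gaussian with σ² = 2Dt; advection only shifts the center.
σ = √(2 × 0.0522 × 66.3) = 2.63 m.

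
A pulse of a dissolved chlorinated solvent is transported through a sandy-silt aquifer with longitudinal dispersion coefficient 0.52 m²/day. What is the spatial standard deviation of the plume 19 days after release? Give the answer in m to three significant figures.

4.45 m

Dispersive spreading gives a Gaussian with σ² = 2Dt; advection only shifts the center.
σ = √(2 × 0.52 × 19) = 4.45 m.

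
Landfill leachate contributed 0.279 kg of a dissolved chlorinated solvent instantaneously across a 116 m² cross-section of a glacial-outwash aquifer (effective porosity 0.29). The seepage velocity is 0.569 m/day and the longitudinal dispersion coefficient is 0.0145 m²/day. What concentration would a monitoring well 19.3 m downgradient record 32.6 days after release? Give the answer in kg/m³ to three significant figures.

0.00253 kg/m³

For an instantaneous plane source, C(x,t) = M/(n_e·A·√(4πDt)) · exp(−(x−vt)²/(4Dt)), with n_e·A the pore (flow) area.
Plume center vt = 0.569 × 32.6 = 18.5494 m, so the well at 19.3 m is 0.7506 m downgradient of the peak.
√(4πDt) = 2.437 m, giving peak height M/(n_e·A·√(4πDt)) = 0.279/(0.29 × 116 × 2.437) = 0.003403 kg/m³.
(x−vt)²/(4Dt) = (0.7506)²/(4 × 0.0145 × 32.6) = 0.2980; exp(−0.2980) = 0.7423.
C = 0.003403 × 0.7423 = 0.00253 kg/m³.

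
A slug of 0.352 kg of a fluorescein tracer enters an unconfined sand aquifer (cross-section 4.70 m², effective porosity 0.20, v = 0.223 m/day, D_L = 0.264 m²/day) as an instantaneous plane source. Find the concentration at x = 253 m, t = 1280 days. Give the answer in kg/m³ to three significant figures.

0.00264 kg/m³

For an instantaneous plane source, C(x,t) = M/(n_e·A·√(4πDt)) · exp(−(x−vt)²/(4Dt)), with n_e·A the pore (flow) area.
Plume center vt = 0.223 × 1280 = 285.44 m, so the well at 253 m is 32.44 m upgradient of the peak.
√(4πDt) = 65.16 m, giving peak height M/(n_e·A·√(4πDt)) = 0.352/(0.20 × 4.70 × 65.16) = 0.005747 kg/m³.
(x−vt)²/(4Dt) = (-32.44)²/(4 × 0.264 × 1280) = 0.7786; exp(−0.7786) = 0.4590.
C = 0.005747 × 0.4590 = 0.00264 kg/m³.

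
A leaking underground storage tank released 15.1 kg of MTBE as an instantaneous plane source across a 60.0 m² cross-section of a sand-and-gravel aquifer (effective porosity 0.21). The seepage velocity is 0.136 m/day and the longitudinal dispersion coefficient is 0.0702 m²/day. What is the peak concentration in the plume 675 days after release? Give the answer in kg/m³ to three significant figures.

0.0491 kg/m³

The peak of an instantaneous 1D plume sits at x = vt; there the Gaussian factor is 1 and C_max = M/(n_e·A·√(4πDt)), where n_e·A is the pore area the mass is dissolved in.
√(4πDt) = √(4π × 0.0702 × 675) = 24.40 m, so C_max = 15.1/(0.21 × 60.0 × 24.40) = 0.0491 kg/m³.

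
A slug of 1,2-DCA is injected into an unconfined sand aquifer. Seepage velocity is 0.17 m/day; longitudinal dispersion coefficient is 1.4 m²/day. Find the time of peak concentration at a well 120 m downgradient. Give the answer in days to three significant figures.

For the 1D instantaneous-source solution, setting ∂C/∂t = 0 at fixed x gives v²t² + 2Dt − x² = 0, so t = (√(D² + v²x²) − D)/v².
√(D² + v²x²) = √(1.4² + 0.17² × 120²) = 20.45; v² = 0.0289.
t = (20.45 − 1.4)/0.0289 = 659 days (vs. the pure-advection estimate x/v = 706 d).

659 days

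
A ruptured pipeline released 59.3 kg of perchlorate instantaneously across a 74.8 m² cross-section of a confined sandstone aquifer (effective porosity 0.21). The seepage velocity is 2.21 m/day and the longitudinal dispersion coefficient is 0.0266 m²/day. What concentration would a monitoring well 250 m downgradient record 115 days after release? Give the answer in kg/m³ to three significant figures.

For an instantaneous plane source, C(x,t) = M/(n_e·A·√(4πDt)) · exp(−(x−vt)²/(4Dt)), with n_e·A the pore (flow) area.
Plume center vt = 2.21 × 115 = 254.15 m, so the well at 250 m is 4.15 m upgradient of the peak.
√(4πDt) = 6.200 m, giving peak height M/(n_e·A·√(4πDt)) = 59.3/(0.21 × 74.8 × 6.200) = 0.6089 kg/m³.
(x−vt)²/(4Dt) = (-4.15)²/(4 × 0.0266 × 115) = 1.408; exp(−1.408) = 0.2446.
C = 0.6089 × 0.2446 = 0.149 kg/m³.

0.149 kg/m³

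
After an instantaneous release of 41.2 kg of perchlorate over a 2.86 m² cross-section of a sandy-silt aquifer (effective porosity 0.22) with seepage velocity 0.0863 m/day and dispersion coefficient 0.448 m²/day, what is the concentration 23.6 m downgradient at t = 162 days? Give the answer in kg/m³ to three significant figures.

1.58 kg/m³

For an instantaneous plane source, C(x,t) = M/(n_e·A·√(4πDt)) · exp(−(x−vt)²/(4Dt)), with n_e·A the pore (flow) area.
Plume center vt = 0.0863 × 162 = 13.9806 m, so the well at 23.6 m is 9.6194 m downgradient of the peak.
√(4πDt) = 30.20 m, giving peak height M/(n_e·A·√(4πDt)) = 41.2/(0.22 × 2.86 × 30.20) = 2.168 kg/m³.
(x−vt)²/(4Dt) = (9.6194)²/(4 × 0.448 × 162) = 0.3187; exp(−0.3187) = 0.7271.
C = 2.168 × 0.7271 = 1.58 kg/m³.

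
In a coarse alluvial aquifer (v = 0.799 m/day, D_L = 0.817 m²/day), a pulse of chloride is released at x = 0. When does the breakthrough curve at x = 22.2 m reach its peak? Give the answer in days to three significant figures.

26.5 days

For the 1D instantaneous-source solution, setting ∂C/∂t = 0 at fixed x gives v²t² + 2Dt − x² = 0, so t = (√(D² + v²x²) − D)/v².
√(D² + v²x²) = √(0.817² + 0.799² × 22.2²) = 17.76; v² = 0.638401.
t = (17.76 − 0.817)/0.638401 = 26.5 days (vs. the pure-advection estimate x/v = 27.8 d).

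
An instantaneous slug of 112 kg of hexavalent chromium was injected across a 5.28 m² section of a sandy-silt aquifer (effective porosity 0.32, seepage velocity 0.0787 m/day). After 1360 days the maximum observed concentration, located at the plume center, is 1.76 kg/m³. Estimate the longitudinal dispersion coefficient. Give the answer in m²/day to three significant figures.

At the plume center C_max = M/(n_e·A·√(4πDt)), so D = M²/(4πt·(n_e·A·C_max)²).
n_e·A·C_max = 0.32 × 5.28 × 1.76 = 2.974 kg/m.
D = 112²/(4π × 1360 × 2.974²) = 0.0830 m²/day.

0.0830 m²/day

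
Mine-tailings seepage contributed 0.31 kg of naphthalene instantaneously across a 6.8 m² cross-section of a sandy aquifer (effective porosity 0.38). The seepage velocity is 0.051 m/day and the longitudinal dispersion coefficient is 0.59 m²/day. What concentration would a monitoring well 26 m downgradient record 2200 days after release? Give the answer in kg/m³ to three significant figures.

For an instantaneous plane source, C(x,t) = M/(n_e·A·√(4πDt)) · exp(−(x−vt)²/(4Dt)), with n_e·A the pore (flow) area.
Plume center vt = 0.051 × 2200 = 112.2 m, so the well at 26 m is 86.2 m upgradient of the peak.
√(4πDt) = 127.7 m, giving peak height M/(n_e·A·√(4πDt)) = 0.31/(0.38 × 6.8 × 127.7) = 0.0009395 kg/m³.
(x−vt)²/(4Dt) = (-86.2)²/(4 × 0.59 × 2200) = 1.431; exp(−1.431) = 0.2391.
C = 0.0009395 × 0.2391 = 0.000225 kg/m³.

0.000225 kg/m³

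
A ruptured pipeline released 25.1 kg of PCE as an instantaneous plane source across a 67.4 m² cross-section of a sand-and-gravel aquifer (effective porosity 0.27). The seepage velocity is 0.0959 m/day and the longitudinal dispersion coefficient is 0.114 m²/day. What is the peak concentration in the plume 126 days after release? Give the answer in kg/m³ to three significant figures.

The peak of an instantaneous 1D plume sits at x = vt; there the Gaussian factor is 1 and C_max = M/(n_e·A·√(4πDt)), where n_e·A is the pore area the mass is dissolved in.
√(4πDt) = √(4π × 0.114 × 126) = 13.44 m, so C_max = 25.1/(0.27 × 67.4 × 13.44) = 0.103 kg/m³.

0.103 kg/m³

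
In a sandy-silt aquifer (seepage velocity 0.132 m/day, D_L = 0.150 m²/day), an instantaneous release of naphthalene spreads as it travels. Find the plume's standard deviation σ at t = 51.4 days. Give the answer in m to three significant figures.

3.93 m

Dispersive spreading gives a Gaussian with σ² = 2Dt; advection only shifts the center.
σ = √(2 × 0.150 × 51.4) = 3.93 m.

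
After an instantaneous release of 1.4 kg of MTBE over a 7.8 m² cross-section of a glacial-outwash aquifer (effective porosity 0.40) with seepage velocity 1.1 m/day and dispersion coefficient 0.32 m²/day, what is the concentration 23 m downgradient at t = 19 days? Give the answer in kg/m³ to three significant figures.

0.0428 kg/m³

For an instantaneous plane source, C(x,t) = M/(n_e·A·√(4πDt)) · exp(−(x−vt)²/(4Dt)), with n_e·A the pore (flow) area.
Plume center vt = 1.1 × 19 = 20.9 m, so the well at 23 m is 2.1 m downgradient of the peak.
√(4πDt) = 8.741 m, giving peak height M/(n_e·A·√(4πDt)) = 1.4/(0.40 × 7.8 × 8.741) = 0.05133 kg/m³.
(x−vt)²/(4Dt) = (2.1)²/(4 × 0.32 × 19) = 0.1813; exp(−0.1813) = 0.8342.
C = 0.05133 × 0.8342 = 0.0428 kg/m³.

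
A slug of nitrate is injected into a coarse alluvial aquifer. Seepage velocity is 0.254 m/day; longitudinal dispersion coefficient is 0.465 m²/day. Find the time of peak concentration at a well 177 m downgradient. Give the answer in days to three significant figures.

690 days

For the 1D instantaneous-source solution, setting ∂C/∂t = 0 at fixed x gives v²t² + 2Dt − x² = 0, so t = (√(D² + v²x²) − D)/v².
√(D² + v²x²) = √(0.465² + 0.254² × 177²) = 44.96; v² = 0.064516.
t = (44.96 − 0.465)/0.064516 = 690 days (vs. the pure-advection estimate x/v = 697 d).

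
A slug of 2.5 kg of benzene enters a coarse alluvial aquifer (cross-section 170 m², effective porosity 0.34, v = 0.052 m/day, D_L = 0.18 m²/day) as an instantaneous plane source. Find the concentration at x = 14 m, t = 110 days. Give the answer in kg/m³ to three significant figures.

0.00115 kg/m³

For an instantaneous plane source, C(x,t) = M/(n_e·A·√(4πDt)) · exp(−(x−vt)²/(4Dt)), with n_e·A the pore (flow) area.
Plume center vt = 0.052 × 110 = 5.72 m, so the well at 14 m is 8.28 m downgradient of the peak.
√(4πDt) = 15.77 m, giving peak height M/(n_e·A·√(4πDt)) = 2.5/(0.34 × 170 × 15.77) = 0.002743 kg/m³.
(x−vt)²/(4Dt) = (8.28)²/(4 × 0.18 × 110) = 0.8656; exp(−0.8656) = 0.4208.
C = 0.002743 × 0.4208 = 0.00115 kg/m³.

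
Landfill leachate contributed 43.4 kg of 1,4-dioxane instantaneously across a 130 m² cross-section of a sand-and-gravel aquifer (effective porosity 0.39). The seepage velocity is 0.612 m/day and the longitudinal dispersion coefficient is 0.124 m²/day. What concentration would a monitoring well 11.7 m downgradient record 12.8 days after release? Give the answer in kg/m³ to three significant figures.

0.0182 kg/m³

For an instantaneous plane source, C(x,t) = M/(n_e·A·√(4πDt)) · exp(−(x−vt)²/(4Dt)), with n_e·A the pore (flow) area.
Plume center vt = 0.612 × 12.8 = 7.8336 m, so the well at 11.7 m is 3.8664 m downgradient of the peak.
√(4πDt) = 4.466 m, giving peak height M/(n_e·A·√(4πDt)) = 43.4/(0.39 × 130 × 4.466) = 0.1917 kg/m³.
(x−vt)²/(4Dt) = (3.8664)²/(4 × 0.124 × 12.8) = 2.355; exp(−2.355) = 0.09489.
C = 0.1917 × 0.09489 = 0.0182 kg/m³.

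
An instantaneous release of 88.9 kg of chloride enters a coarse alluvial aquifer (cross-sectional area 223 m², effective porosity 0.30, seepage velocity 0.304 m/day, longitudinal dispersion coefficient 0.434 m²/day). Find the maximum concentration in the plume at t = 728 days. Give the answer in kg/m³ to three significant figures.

The peak of an instantaneous 1D plume sits at x = vt; there the Gaussian factor is 1 and C_max = M/(n_e·A·√(4πDt)), where n_e·A is the pore area the mass is dissolved in.
√(4πDt) = √(4π × 0.434 × 728) = 63.01 m, so C_max = 88.9/(0.30 × 223 × 63.01) = 0.0211 kg/m³.

0.0211 kg/m³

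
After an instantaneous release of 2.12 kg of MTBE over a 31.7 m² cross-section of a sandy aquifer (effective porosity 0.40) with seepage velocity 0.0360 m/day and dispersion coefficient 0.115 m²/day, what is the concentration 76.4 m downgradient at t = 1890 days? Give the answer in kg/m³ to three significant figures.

0.00295 kg/m³

For an instantaneous plane source, C(x,t) = M/(n_e·A·√(4πDt)) · exp(−(x−vt)²/(4Dt)), with n_e·A the pore (flow) area.
Plume center vt = 0.0360 × 1890 = 68.04 m, so the well at 76.4 m is 8.36 m downgradient of the peak.
√(4πDt) = 52.26 m, giving peak height M/(n_e·A·√(4πDt)) = 2.12/(0.40 × 31.7 × 52.26) = 0.003199 kg/m³.
(x−vt)²/(4Dt) = (8.36)²/(4 × 0.115 × 1890) = 0.08039; exp(−0.08039) = 0.9228.
C = 0.003199 × 0.9228 = 0.00295 kg/m³.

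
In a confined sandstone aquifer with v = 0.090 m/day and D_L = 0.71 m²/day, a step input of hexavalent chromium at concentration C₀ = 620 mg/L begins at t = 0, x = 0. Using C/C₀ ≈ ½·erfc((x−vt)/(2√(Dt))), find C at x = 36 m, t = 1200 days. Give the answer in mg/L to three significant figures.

595 mg/L

For a continuous step input, C/C₀ ≈ ½·erfc((x−vt)/(2√(Dt))).
vt = 0.090 × 1200 = 108 m and 2√(Dt) = 2√(0.71 × 1200) = 58.38 m.
Argument (x−vt)/(2√(Dt)) = (36 − 108)/58.38 = -1.233; ½·erfc(-1.233) = 0.9594.
C = 620 × 0.9594 = 595 mg/L.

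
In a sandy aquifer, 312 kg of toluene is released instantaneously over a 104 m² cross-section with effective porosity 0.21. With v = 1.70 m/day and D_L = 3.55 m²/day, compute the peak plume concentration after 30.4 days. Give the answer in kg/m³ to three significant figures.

0.388 kg/m³

The peak of an instantaneous 1D plume sits at x = vt; there the Gaussian factor is 1 and C_max = M/(n_e·A·√(4πDt)), where n_e·A is the pore area the mass is dissolved in.
√(4πDt) = √(4π × 3.55 × 30.4) = 36.83 m, so C_max = 312/(0.21 × 104 × 36.83) = 0.388 kg/m³.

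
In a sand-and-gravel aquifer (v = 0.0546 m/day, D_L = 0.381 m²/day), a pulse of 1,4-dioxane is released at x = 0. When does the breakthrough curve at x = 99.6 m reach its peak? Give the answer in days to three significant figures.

1700 days

For the 1D instantaneous-source solution, setting ∂C/∂t = 0 at fixed x gives v²t² + 2Dt − x² = 0, so t = (√(D² + v²x²) − D)/v².
√(D² + v²x²) = √(0.381² + 0.0546² × 99.6²) = 5.451; v² = 0.00298116.
t = (5.451 − 0.381)/0.00298116 = 1700 days (vs. the pure-advection estimate x/v = 1820 d).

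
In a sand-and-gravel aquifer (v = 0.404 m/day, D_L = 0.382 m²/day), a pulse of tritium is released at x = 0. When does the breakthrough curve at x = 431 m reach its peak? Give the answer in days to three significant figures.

1060 days

For the 1D instantaneous-source solution, setting ∂C/∂t = 0 at fixed x gives v²t² + 2Dt − x² = 0, so t = (√(D² + v²x²) − D)/v².
√(D² + v²x²) = √(0.382² + 0.404² × 431²) = 174.1; v² = 0.163216.
t = (174.1 − 0.382)/0.163216 = 1060 days (vs. the pure-advection estimate x/v = 1070 d).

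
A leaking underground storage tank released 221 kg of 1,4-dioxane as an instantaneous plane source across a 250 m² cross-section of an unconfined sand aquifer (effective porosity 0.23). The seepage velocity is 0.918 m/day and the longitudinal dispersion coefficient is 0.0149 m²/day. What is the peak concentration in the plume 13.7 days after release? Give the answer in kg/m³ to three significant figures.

2.40 kg/m³

The peak of an instantaneous 1D plume sits at x = vt; there the Gaussian factor is 1 and C_max = M/(n_e·A·√(4πDt)), where n_e·A is the pore area the mass is dissolved in.
√(4πDt) = √(4π × 0.0149 × 13.7) = 1.602 m, so C_max = 221/(0.23 × 250 × 1.602) = 2.40 kg/m³.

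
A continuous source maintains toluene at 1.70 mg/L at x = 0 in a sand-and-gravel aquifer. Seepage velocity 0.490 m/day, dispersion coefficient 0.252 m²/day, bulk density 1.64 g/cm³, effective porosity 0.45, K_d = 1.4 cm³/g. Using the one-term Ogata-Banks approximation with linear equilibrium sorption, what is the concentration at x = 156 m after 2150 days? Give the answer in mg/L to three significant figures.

1.52 mg/L

Retardation factor R = 1 + ρ_b·K_d/n = 1 + 1.64 × 1.4/0.45 = 6.102.
Sorption retards both mechanisms: v_R = v/R = 0.08030 m/day, D_R = D/R = 0.04130 m²/day.
v_R·t = 0.08030 × 2150 = 172.645 m; 2√(D_R t) = 18.85 m; argument = (156 − 172.645)/18.85 = -0.8830.
C = C₀ × ½·erfc(-0.8830) = 1.70 × 0.8941 = 1.52 mg/L.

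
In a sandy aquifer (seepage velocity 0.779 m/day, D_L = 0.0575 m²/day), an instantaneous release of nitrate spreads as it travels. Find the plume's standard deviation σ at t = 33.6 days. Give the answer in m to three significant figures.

Dispersive spreading gives a Gaussian with σ² = 2Dt; advection only shifts the center.
σ = √(2 × 0.0575 × 33.6) = 1.97 m.

1.97 m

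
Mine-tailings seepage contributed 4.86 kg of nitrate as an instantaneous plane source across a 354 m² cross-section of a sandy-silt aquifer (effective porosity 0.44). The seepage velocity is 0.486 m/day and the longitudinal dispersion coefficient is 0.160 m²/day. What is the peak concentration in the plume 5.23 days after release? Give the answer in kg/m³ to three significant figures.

0.00962 kg/m³

The peak of an instantaneous 1D plume sits at x = vt; there the Gaussian factor is 1 and C_max = M/(n_e·A·√(4πDt)), where n_e·A is the pore area the mass is dissolved in.
√(4πDt) = √(4π × 0.160 × 5.23) = 3.243 m, so C_max = 4.86/(0.44 × 354 × 3.243) = 0.00962 kg/m³.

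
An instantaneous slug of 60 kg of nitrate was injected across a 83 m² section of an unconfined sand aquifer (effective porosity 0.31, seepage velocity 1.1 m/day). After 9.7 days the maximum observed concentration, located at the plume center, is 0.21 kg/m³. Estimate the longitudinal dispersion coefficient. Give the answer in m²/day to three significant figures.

At the plume center C_max = M/(n_e·A·√(4πDt)), so D = M²/(4πt·(n_e·A·C_max)²).
n_e·A·C_max = 0.31 × 83 × 0.21 = 5.403 kg/m.
D = 60²/(4π × 9.7 × 5.403²) = 1.01 m²/day.

1.01 m²/day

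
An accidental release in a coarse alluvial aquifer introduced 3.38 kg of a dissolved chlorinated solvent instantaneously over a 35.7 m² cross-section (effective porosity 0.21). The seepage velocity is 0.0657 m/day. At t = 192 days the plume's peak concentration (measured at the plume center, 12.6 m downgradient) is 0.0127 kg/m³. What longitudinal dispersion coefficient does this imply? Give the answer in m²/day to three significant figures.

At the plume center C_max = M/(n_e·A·√(4πDt)), so D = M²/(4πt·(n_e·A·C_max)²).
n_e·A·C_max = 0.21 × 35.7 × 0.0127 = 0.09521 kg/m.
D = 3.38²/(4π × 192 × 0.09521²) = 0.522 m²/day.

0.522 m²/day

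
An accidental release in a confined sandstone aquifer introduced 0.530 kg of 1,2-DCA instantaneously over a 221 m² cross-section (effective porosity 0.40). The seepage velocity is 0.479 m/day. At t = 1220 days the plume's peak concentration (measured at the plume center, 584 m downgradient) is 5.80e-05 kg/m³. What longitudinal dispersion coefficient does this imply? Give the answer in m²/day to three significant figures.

At the plume center C_max = M/(n_e·A·√(4πDt)), so D = M²/(4πt·(n_e·A·C_max)²).
n_e·A·C_max = 0.40 × 221 × 5.80e-05 = 0.005127 kg/m.
D = 0.530²/(4π × 1220 × 0.005127²) = 0.697 m²/day.

0.697 m²/day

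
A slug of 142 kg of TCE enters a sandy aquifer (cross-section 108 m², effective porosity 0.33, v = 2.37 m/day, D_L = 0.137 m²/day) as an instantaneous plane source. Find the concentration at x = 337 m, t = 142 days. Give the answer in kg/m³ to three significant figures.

0.254 kg/m³

For an instantaneous plane source, C(x,t) = M/(n_e·A·√(4πDt)) · exp(−(x−vt)²/(4Dt)), with n_e·A the pore (flow) area.
Plume center vt = 2.37 × 142 = 336.54 m, so the well at 337 m is 0.46 m downgradient of the peak.
√(4πDt) = 15.64 m, giving peak height M/(n_e·A·√(4πDt)) = 142/(0.33 × 108 × 15.64) = 0.2547 kg/m³.
(x−vt)²/(4Dt) = (0.46)²/(4 × 0.137 × 142) = 0.002719; exp(−0.002719) = 0.9973.
C = 0.2547 × 0.9973 = 0.254 kg/m³.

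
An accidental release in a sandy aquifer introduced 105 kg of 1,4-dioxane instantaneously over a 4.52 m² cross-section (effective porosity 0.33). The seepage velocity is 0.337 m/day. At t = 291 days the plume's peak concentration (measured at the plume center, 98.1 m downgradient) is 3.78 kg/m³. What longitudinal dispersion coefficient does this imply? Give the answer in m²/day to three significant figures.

0.0948 m²/day

At the plume center C_max = M/(n_e·A·√(4πDt)), so D = M²/(4πt·(n_e·A·C_max)²).
n_e·A·C_max = 0.33 × 4.52 × 3.78 = 5.638 kg/m.
D = 105²/(4π × 291 × 5.638²) = 0.0948 m²/day.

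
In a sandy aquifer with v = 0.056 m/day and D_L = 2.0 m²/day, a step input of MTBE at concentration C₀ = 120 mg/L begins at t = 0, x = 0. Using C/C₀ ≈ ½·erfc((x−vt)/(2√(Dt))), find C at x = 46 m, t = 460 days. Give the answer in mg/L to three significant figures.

38.2 mg/L

For a continuous step input, C/C₀ ≈ ½·erfc((x−vt)/(2√(Dt))).
vt = 0.056 × 460 = 25.76 m and 2√(Dt) = 2√(2.0 × 460) = 60.66 m.
Argument (x−vt)/(2√(Dt)) = (46 − 25.76)/60.66 = 0.3337; ½·erfc(0.3337) = 0.3185.
C = 120 × 0.3185 = 38.2 mg/L.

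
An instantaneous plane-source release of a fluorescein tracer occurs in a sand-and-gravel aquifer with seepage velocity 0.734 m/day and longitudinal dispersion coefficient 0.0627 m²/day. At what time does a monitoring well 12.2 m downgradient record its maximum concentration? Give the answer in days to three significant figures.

For the 1D instantaneous-source solution, setting ∂C/∂t = 0 at fixed x gives v²t² + 2Dt − x² = 0, so t = (√(D² + v²x²) − D)/v².
√(D² + v²x²) = √(0.0627² + 0.734² × 12.2²) = 8.955; v² = 0.538756.
t = (8.955 − 0.0627)/0.538756 = 16.5 days (vs. the pure-advection estimate x/v = 16.6 d).

16.5 days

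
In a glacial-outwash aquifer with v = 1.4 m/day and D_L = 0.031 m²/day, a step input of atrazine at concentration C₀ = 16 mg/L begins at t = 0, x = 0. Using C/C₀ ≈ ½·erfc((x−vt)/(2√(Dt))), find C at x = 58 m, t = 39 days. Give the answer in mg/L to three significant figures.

0.230 mg/L

For a continuous step input, C/C₀ ≈ ½·erfc((x−vt)/(2√(Dt))).
vt = 1.4 × 39 = 54.6 m and 2√(Dt) = 2√(0.031 × 39) = 2.199 m.
Argument (x−vt)/(2√(Dt)) = (58 − 54.6)/2.199 = 1.546; ½·erfc(1.546) = 0.01439.
C = 16 × 0.01439 = 0.230 mg/L.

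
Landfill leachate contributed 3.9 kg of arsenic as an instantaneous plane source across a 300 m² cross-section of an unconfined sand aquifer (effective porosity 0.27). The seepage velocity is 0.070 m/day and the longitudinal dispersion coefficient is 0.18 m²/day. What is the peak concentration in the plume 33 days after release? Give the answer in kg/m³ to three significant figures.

The peak of an instantaneous 1D plume sits at x = vt; there the Gaussian factor is 1 and C_max = M/(n_e·A·√(4πDt)), where n_e·A is the pore area the mass is dissolved in.
√(4πDt) = √(4π × 0.18 × 33) = 8.640 m, so C_max = 3.9/(0.27 × 300 × 8.640) = 0.00557 kg/m³.

0.00557 kg/m³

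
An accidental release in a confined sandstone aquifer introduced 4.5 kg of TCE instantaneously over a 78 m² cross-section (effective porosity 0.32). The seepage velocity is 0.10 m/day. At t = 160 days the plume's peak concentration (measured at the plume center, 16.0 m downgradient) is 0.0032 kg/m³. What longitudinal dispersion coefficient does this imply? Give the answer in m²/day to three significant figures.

At the plume center C_max = M/(n_e·A·√(4πDt)), so D = M²/(4πt·(n_e·A·C_max)²).
n_e·A·C_max = 0.32 × 78 × 0.0032 = 0.07987 kg/m.
D = 4.5²/(4π × 160 × 0.07987²) = 1.58 m²/day.

1.58 m²/day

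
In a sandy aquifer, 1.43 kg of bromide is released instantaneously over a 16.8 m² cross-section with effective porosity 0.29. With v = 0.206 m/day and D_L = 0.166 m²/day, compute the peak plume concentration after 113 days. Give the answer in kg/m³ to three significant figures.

0.0191 kg/m³

The peak of an instantaneous 1D plume sits at x = vt; there the Gaussian factor is 1 and C_max = M/(n_e·A·√(4πDt)), where n_e·A is the pore area the mass is dissolved in.
√(4πDt) = √(4π × 0.166 × 113) = 15.35 m, so C_max = 1.43/(0.29 × 16.8 × 15.35) = 0.0191 kg/m³.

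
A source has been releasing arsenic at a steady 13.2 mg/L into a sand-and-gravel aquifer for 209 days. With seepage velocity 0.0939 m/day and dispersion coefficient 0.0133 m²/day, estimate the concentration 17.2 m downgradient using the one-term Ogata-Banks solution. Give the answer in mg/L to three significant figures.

For a continuous step input, C/C₀ ≈ ½·erfc((x−vt)/(2√(Dt))).
vt = 0.0939 × 209 = 19.6251 m and 2√(Dt) = 2√(0.0133 × 209) = 3.334 m.
Argument (x−vt)/(2√(Dt)) = (17.2 − 19.6251)/3.334 = -0.7274; ½·erfc(-0.7274) = 0.8482.
C = 13.2 × 0.8482 = 11.2 mg/L.

11.2 mg/L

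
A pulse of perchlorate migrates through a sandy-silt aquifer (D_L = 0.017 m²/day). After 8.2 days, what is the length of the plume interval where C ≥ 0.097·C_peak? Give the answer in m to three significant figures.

2.28 m

The plume is Gaussian with σ = √(2Dt) = √(2 × 0.017 × 8.2) = 0.5280 m.
C/C_peak = exp(−Δx²/(2σ²)) = 0.097 ⇒ Δx = σ·√(−2 ln 0.097) = 0.5280 × 2.160 = 1.140 m.
Width = 2Δx = 2.28 m.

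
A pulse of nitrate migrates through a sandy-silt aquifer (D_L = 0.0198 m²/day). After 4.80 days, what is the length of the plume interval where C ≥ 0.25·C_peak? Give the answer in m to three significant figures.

1.45 m

The plume is Gaussian with σ = √(2Dt) = √(2 × 0.0198 × 4.80) = 0.4360 m.
C/C_peak = exp(−Δx²/(2σ²)) = 0.25 ⇒ Δx = σ·√(−2 ln 0.25) = 0.4360 × 1.665 = 0.7259 m.
Width = 2Δx = 1.45 m.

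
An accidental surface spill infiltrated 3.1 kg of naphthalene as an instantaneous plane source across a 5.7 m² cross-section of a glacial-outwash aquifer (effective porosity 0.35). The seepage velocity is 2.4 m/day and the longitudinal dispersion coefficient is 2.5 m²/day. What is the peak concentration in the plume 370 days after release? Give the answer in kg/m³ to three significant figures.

0.0144 kg/m³

The peak of an instantaneous 1D plume sits at x = vt; there the Gaussian factor is 1 and C_max = M/(n_e·A·√(4πDt)), where n_e·A is the pore area the mass is dissolved in.
√(4πDt) = √(4π × 2.5 × 370) = 107.8 m, so C_max = 3.1/(0.35 × 5.7 × 107.8) = 0.0144 kg/m³.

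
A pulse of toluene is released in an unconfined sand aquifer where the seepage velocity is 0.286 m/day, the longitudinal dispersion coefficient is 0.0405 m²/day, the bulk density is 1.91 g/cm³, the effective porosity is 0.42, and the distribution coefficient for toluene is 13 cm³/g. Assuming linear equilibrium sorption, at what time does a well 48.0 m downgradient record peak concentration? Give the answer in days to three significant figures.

10100 days

Retardation factor R = 1 + ρ_b·K_d/n = 1 + 1.91 × 13/0.42 = 60.12.
Sorption retards both mechanisms: v_R = v/R = 0.004757 m/day, D_R = D/R = 0.0006737 m²/day.
Peak time from v_R²t² + 2D_R t − x² = 0: t = (√(D_R² + v_R²x²) − D_R)/v_R².
√(D_R² + v_R²x²) = √(0.0006737² + 0.004757² × 48.0²) = 0.2283; v_R² = 2.263e-05.
t = (0.2283 − 0.0006737)/2.263e-05 = 10100 days.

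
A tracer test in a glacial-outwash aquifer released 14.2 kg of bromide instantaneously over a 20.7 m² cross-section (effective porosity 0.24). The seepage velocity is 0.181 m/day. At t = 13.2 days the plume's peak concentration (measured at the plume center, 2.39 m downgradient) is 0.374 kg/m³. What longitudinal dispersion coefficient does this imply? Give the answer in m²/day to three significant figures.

At the plume center C_max = M/(n_e·A·√(4πDt)), so D = M²/(4πt·(n_e·A·C_max)²).
n_e·A·C_max = 0.24 × 20.7 × 0.374 = 1.858 kg/m.
D = 14.2²/(4π × 13.2 × 1.858²) = 0.352 m²/day.

0.352 m²/day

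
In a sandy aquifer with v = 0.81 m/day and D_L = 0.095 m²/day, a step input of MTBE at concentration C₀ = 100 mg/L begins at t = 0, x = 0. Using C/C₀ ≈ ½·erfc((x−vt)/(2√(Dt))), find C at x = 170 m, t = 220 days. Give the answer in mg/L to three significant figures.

For a continuous step input, C/C₀ ≈ ½·erfc((x−vt)/(2√(Dt))).
vt = 0.81 × 220 = 178.2 m and 2√(Dt) = 2√(0.095 × 220) = 9.143 m.
Argument (x−vt)/(2√(Dt)) = (170 − 178.2)/9.143 = -0.8969; ½·erfc(-0.8969) = 0.8977.
C = 100 × 0.8977 = 89.8 mg/L.

89.8 mg/L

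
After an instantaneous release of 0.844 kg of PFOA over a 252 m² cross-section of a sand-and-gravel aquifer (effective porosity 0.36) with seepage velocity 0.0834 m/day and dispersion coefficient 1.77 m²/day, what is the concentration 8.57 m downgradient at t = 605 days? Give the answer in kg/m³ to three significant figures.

5.32e-05 kg/m³

For an instantaneous plane source, C(x,t) = M/(n_e·A·√(4πDt)) · exp(−(x−vt)²/(4Dt)), with n_e·A the pore (flow) area.
Plume center vt = 0.0834 × 605 = 50.457 m, so the well at 8.57 m is 41.887 m upgradient of the peak.
√(4πDt) = 116.0 m, giving peak height M/(n_e·A·√(4πDt)) = 0.844/(0.36 × 252 × 116.0) = 8.020e-05 kg/m³.
(x−vt)²/(4Dt) = (-41.887)²/(4 × 1.77 × 605) = 0.4096; exp(−0.4096) = 0.6639.
C = 8.020e-05 × 0.6639 = 5.32e-05 kg/m³.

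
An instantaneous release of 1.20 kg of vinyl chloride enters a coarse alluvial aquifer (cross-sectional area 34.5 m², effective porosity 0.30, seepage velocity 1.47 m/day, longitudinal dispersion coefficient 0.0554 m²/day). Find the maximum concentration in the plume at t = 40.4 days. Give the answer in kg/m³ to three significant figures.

The peak of an instantaneous 1D plume sits at x = vt; there the Gaussian factor is 1 and C_max = M/(n_e·A·√(4πDt)), where n_e·A is the pore area the mass is dissolved in.
√(4πDt) = √(4π × 0.0554 × 40.4) = 5.303 m, so C_max = 1.20/(0.30 × 34.5 × 5.303) = 0.0219 kg/m³.

0.0219 kg/m³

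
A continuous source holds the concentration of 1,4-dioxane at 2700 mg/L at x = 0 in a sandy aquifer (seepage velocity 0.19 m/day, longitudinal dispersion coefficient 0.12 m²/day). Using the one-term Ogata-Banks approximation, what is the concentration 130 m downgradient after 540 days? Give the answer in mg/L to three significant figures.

For a continuous step input, C/C₀ ≈ ½·erfc((x−vt)/(2√(Dt))).
vt = 0.19 × 540 = 102.6 m and 2√(Dt) = 2√(0.12 × 540) = 16.10 m.
Argument (x−vt)/(2√(Dt)) = (130 − 102.6)/16.10 = 1.702; ½·erfc(1.702) = 0.008042.
C = 2700 × 0.008042 = 21.7 mg/L.

21.7 mg/L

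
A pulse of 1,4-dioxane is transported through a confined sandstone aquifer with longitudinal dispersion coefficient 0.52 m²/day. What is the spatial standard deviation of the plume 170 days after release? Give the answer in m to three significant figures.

Dispersive spreading gives a Gaussian with σ² = 2Dt; advection only shifts the center.
σ = √(2 × 0.52 × 170) = 13.3 m.

13.3 m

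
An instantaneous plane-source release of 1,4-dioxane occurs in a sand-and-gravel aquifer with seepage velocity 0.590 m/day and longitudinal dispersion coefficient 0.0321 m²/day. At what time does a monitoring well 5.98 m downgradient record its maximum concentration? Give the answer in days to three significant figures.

10.0 days

For the 1D instantaneous-source solution, setting ∂C/∂t = 0 at fixed x gives v²t² + 2Dt − x² = 0, so t = (√(D² + v²x²) − D)/v².
√(D² + v²x²) = √(0.0321² + 0.590² × 5.98²) = 3.528; v² = 0.3481.
t = (3.528 − 0.0321)/0.3481 = 10.0 days (vs. the pure-advection estimate x/v = 10.1 d).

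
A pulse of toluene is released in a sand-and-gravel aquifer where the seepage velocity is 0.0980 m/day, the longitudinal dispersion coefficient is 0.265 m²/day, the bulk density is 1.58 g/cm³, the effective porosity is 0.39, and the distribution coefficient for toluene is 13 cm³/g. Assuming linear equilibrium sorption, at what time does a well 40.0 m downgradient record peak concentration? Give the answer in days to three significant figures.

Retardation factor R = 1 + ρ_b·K_d/n = 1 + 1.58 × 13/0.39 = 53.67.
Sorption retards both mechanisms: v_R = v/R = 0.001826 m/day, D_R = D/R = 0.004938 m²/day.
Peak time from v_R²t² + 2D_R t − x² = 0: t = (√(D_R² + v_R²x²) − D_R)/v_R².
√(D_R² + v_R²x²) = √(0.004938² + 0.001826² × 40.0²) = 0.07321; v_R² = 3.334e-06.
t = (0.07321 − 0.004938)/3.334e-06 = 20500 days.

20500 days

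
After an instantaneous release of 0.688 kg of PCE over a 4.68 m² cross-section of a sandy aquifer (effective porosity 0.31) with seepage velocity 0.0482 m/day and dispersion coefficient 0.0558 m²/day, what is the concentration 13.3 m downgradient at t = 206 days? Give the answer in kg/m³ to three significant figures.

0.0308 kg/m³

For an instantaneous plane source, C(x,t) = M/(n_e·A·√(4πDt)) · exp(−(x−vt)²/(4Dt)), with n_e·A the pore (flow) area.
Plume center vt = 0.0482 × 206 = 9.9292 m, so the well at 13.3 m is 3.3708 m downgradient of the peak.
√(4πDt) = 12.02 m, giving peak height M/(n_e·A·√(4πDt)) = 0.688/(0.31 × 4.68 × 12.02) = 0.03945 kg/m³.
(x−vt)²/(4Dt) = (3.3708)²/(4 × 0.0558 × 206) = 0.2471; exp(−0.2471) = 0.7811.
C = 0.03945 × 0.7811 = 0.0308 kg/m³.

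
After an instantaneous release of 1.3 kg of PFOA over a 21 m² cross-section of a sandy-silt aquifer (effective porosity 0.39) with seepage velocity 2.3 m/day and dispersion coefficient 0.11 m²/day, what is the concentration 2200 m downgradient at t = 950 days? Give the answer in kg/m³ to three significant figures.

For an instantaneous plane source, C(x,t) = M/(n_e·A·√(4πDt)) · exp(−(x−vt)²/(4Dt)), with n_e·A the pore (flow) area.
Plume center vt = 2.3 × 950 = 2185 m, so the well at 2200 m is 15 m downgradient of the peak.
√(4πDt) = 36.24 m, giving peak height M/(n_e·A·√(4πDt)) = 1.3/(0.39 × 21 × 36.24) = 0.004380 kg/m³.
(x−vt)²/(4Dt) = (15)²/(4 × 0.11 × 950) = 0.5383; exp(−0.5383) = 0.5837.
C = 0.004380 × 0.5837 = 0.00256 kg/m³.

0.00256 kg/m³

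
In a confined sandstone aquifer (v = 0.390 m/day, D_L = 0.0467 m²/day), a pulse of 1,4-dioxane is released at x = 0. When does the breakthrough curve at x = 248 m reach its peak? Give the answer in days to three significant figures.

636 days

For the 1D instantaneous-source solution, setting ∂C/∂t = 0 at fixed x gives v²t² + 2Dt − x² = 0, so t = (√(D² + v²x²) − D)/v².
√(D² + v²x²) = √(0.0467² + 0.390² × 248²) = 96.72; v² = 0.1521.
t = (96.72 − 0.0467)/0.1521 = 636 days (vs. the pure-advection estimate x/v = 636 d).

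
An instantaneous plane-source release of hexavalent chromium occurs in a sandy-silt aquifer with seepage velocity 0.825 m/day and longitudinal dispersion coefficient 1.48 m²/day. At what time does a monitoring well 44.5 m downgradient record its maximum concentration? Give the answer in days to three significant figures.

51.8 days

For the 1D instantaneous-source solution, setting ∂C/∂t = 0 at fixed x gives v²t² + 2Dt − x² = 0, so t = (√(D² + v²x²) − D)/v².
√(D² + v²x²) = √(1.48² + 0.825² × 44.5²) = 36.74; v² = 0.680625.
t = (36.74 − 1.48)/0.680625 = 51.8 days (vs. the pure-advection estimate x/v = 53.9 d).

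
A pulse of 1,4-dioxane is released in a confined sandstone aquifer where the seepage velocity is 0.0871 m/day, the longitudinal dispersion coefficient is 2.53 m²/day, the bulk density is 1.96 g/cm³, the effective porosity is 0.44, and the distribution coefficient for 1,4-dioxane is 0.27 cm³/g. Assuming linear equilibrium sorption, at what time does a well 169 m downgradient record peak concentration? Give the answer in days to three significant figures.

3600 days

Retardation factor R = 1 + ρ_b·K_d/n = 1 + 1.96 × 0.27/0.44 = 2.203.
Sorption retards both mechanisms: v_R = v/R = 0.03954 m/day, D_R = D/R = 1.148 m²/day.
Peak time from v_R²t² + 2D_R t − x² = 0: t = (√(D_R² + v_R²x²) − D_R)/v_R².
√(D_R² + v_R²x²) = √(1.148² + 0.03954² × 169²) = 6.780; v_R² = 0.001563.
t = (6.780 − 1.148)/0.001563 = 3600 days.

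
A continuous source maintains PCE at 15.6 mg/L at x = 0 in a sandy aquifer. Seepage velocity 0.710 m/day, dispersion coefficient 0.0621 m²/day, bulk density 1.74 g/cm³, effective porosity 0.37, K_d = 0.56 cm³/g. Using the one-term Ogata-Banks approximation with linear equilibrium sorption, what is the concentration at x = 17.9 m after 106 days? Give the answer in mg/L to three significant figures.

14.5 mg/L

Retardation factor R = 1 + ρ_b·K_d/n = 1 + 1.74 × 0.56/0.37 = 3.634.
Sorption retards both mechanisms: v_R = v/R = 0.1954 m/day, D_R = D/R = 0.01709 m²/day.
v_R·t = 0.1954 × 106 = 20.7124 m; 2√(D_R t) = 2.692 m; argument = (17.9 − 20.7124)/2.692 = -1.045.
C = C₀ × ½·erfc(-1.045) = 15.6 × 0.9303 = 14.5 mg/L.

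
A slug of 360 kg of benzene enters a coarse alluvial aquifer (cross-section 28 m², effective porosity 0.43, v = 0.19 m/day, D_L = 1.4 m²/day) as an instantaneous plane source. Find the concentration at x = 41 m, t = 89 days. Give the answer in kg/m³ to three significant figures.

0.236 kg/m³

For an instantaneous plane source, C(x,t) = M/(n_e·A·√(4πDt)) · exp(−(x−vt)²/(4Dt)), with n_e·A the pore (flow) area.
Plume center vt = 0.19 × 89 = 16.91 m, so the well at 41 m is 24.09 m downgradient of the peak.
√(4πDt) = 39.57 m, giving peak height M/(n_e·A·√(4πDt)) = 360/(0.43 × 28 × 39.57) = 0.7556 kg/m³.
(x−vt)²/(4Dt) = (24.09)²/(4 × 1.4 × 89) = 1.164; exp(−1.164) = 0.3122.
C = 0.7556 × 0.3122 = 0.236 kg/m³.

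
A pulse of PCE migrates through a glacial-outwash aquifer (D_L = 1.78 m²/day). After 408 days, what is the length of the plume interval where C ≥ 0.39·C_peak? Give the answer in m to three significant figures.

105 m

The plume is Gaussian with σ = √(2Dt) = √(2 × 1.78 × 408) = 38.11 m.
C/C_peak = exp(−Δx²/(2σ²)) = 0.39 ⇒ Δx = σ·√(−2 ln 0.39) = 38.11 × 1.372 = 52.29 m.
Width = 2Δx = 105 m.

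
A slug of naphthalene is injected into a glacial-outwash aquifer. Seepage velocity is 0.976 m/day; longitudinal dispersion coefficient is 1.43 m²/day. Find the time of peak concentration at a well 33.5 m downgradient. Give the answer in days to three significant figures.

For the 1D instantaneous-source solution, setting ∂C/∂t = 0 at fixed x gives v²t² + 2Dt − x² = 0, so t = (√(D² + v²x²) − D)/v².
√(D² + v²x²) = √(1.43² + 0.976² × 33.5²) = 32.73; v² = 0.952576.
t = (32.73 − 1.43)/0.952576 = 32.9 days (vs. the pure-advection estimate x/v = 34.3 d).

32.9 days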